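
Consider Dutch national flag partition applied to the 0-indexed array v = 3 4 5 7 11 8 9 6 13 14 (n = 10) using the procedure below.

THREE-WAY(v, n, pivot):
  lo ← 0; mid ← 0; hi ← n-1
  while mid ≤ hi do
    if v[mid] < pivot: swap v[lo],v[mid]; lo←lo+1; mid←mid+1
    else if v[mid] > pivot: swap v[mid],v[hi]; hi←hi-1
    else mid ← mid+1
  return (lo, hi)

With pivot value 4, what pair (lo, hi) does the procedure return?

(1, 1)

pivot = 4; lo=0, mid=0, hi=9
v[mid]=3<4: swap v[0],v[0]; lo=1,mid=1 → 3 4 5 7 11 8 9 6 13 14
v[mid]=4=4: mid=2
v[mid]=5>4: swap v[2],v[9]; hi=8 → 3 4 14 7 11 8 9 6 13 5
v[mid]=14>4: swap v[2],v[8]; hi=7 → 3 4 13 7 11 8 9 6 14 5
v[mid]=13>4: swap v[2],v[7]; hi=6 → 3 4 6 7 11 8 9 13 14 5
v[mid]=6>4: swap v[2],v[6]; hi=5 → 3 4 9 7 11 8 6 13 14 5
v[mid]=9>4: swap v[2],v[5]; hi=4 → 3 4 8 7 11 9 6 13 14 5
v[mid]=8>4: swap v[2],v[4]; hi=3 → 3 4 11 7 8 9 6 13 14 5
v[mid]=11>4: swap v[2],v[3]; hi=2 → 3 4 7 11 8 9 6 13 14 5
v[mid]=7>4: swap v[2],v[2]; hi=1 → 3 4 7 11 8 9 6 13 14 5
end: lo=1, hi=1; v = 3 4 7 11 8 9 6 13 14 5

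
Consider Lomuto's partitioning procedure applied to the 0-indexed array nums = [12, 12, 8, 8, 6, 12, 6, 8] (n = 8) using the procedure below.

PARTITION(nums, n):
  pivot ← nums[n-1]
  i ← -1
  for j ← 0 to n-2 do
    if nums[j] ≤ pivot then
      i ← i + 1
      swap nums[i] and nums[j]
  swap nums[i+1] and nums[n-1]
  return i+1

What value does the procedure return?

pivot=8, i=-1
j=0: 12>8, skip
j=1: 12>8, skip
j=2: 8≤8, i=0, swap(0,2) ⇒ [8, 12, 12, 8, 6, 12, 6, 8]
j=3: 8≤8, i=1, swap(1,3) ⇒ [8, 8, 12, 12, 6, 12, 6, 8]
j=4: 6≤8, i=2, swap(2,4) ⇒ [8, 8, 6, 12, 12, 12, 6, 8]
j=5: 12>8, skip
j=6: 6≤8, i=3, swap(3,6) ⇒ [8, 8, 6, 6, 12, 12, 12, 8]
swap(4,7) ⇒ [8, 8, 6, 6, 8, 12, 12, 12]; return 4

4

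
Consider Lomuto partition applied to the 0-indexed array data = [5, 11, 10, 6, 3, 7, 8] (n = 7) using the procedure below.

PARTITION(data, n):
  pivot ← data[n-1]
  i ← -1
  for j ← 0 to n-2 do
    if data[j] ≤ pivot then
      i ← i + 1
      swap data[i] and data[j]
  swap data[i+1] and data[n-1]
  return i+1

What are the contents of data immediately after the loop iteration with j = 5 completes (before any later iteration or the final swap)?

[5, 6, 3, 7, 10, 11, 8]

pivot = data[6] = 8; i = -1
j=0: data[0]=5 ≤ 8 → i=0, swap data[0],data[0] (no change) → [5, 11, 10, 6, 3, 7, 8]
j=1: data[1]=11 > 8 → no swap
j=2: data[2]=10 > 8 → no swap
j=3: data[3]=6 ≤ 8 → i=1, swap data[1],data[3] → [5, 6, 10, 11, 3, 7, 8]
j=4: data[4]=3 ≤ 8 → i=2, swap data[2],data[4] → [5, 6, 3, 11, 10, 7, 8]
j=5: data[5]=7 ≤ 8 → i=3, swap data[3],data[5] → [5, 6, 3, 7, 10, 11, 8]
(after j=5) data = [5, 6, 3, 7, 10, 11, 8]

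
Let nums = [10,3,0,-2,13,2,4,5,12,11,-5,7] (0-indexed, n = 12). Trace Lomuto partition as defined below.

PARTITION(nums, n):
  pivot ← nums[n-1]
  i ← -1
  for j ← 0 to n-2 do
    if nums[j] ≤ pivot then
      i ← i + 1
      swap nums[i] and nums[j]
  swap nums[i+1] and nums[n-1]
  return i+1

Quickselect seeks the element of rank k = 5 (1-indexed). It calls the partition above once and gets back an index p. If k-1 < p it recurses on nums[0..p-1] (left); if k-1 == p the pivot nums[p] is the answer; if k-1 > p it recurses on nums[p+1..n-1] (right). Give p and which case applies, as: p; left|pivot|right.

pivot = nums[11] = 7; i = -1
j=0: nums[0]=10 > 7 → no swap
j=1: nums[1]=3 ≤ 7 → i=0, swap nums[0],nums[1] → [3,10,0,-2,13,2,4,5,12,11,-5,7]
j=2: nums[2]=0 ≤ 7 → i=1, swap nums[1],nums[2] → [3,0,10,-2,13,2,4,5,12,11,-5,7]
j=3: nums[3]=-2 ≤ 7 → i=2, swap nums[2],nums[3] → [3,0,-2,10,13,2,4,5,12,11,-5,7]
j=4: nums[4]=13 > 7 → no swap
j=5: nums[5]=2 ≤ 7 → i=3, swap nums[3],nums[5] → [3,0,-2,2,13,10,4,5,12,11,-5,7]
j=6: nums[6]=4 ≤ 7 → i=4, swap nums[4],nums[6] → [3,0,-2,2,4,10,13,5,12,11,-5,7]
j=7: nums[7]=5 ≤ 7 → i=5, swap nums[5],nums[7] → [3,0,-2,2,4,5,13,10,12,11,-5,7]
j=8: nums[8]=12 > 7 → no swap
j=9: nums[9]=11 > 7 → no swap
j=10: nums[10]=-5 ≤ 7 → i=6, swap nums[6],nums[10] → [3,0,-2,2,4,5,-5,10,12,11,13,7]
final swap nums[7],nums[11] → [3,0,-2,2,4,5,-5,7,12,11,13,10]; return 7
p = 7; k-1 = 4 < 7 ⇒ left

7; left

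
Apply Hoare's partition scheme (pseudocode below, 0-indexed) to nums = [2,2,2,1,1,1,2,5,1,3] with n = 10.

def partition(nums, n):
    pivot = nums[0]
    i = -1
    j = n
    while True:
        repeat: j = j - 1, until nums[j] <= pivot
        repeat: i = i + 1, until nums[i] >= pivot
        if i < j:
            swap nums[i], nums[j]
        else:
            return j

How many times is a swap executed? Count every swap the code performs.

3

pivot = nums[0] = 2; i = -1, j = 10
j→8 (nums[8]=1≤2), i→0 (nums[0]=2≥2); i<j, swap → [1,2,2,1,1,1,2,5,2,3]
j→6 (nums[6]=2≤2), i→1 (nums[1]=2≥2); i<j, swap → [1,2,2,1,1,1,2,5,2,3]
j→5 (nums[5]=1≤2), i→2 (nums[2]=2≥2); i<j, swap → [1,2,1,1,1,2,2,5,2,3]
j→4, i→5; i≥j, return j=4. nums = [1,2,1,1,1,2,2,5,2,3]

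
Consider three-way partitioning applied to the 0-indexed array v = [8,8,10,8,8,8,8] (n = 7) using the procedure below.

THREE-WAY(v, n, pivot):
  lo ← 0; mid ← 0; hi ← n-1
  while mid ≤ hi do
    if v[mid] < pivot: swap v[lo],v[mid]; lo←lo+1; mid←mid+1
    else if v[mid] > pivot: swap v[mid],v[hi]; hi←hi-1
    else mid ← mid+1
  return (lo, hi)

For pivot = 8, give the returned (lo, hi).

lo=0 mid=0 hi=6
8=8: mid=1
8=8: mid=2
10>8: swap(2,6), hi=5 ⇒ [8,8,8,8,8,8,10]
8=8: mid=3
8=8: mid=4
8=8: mid=5
8=8: mid=6
done. lo=0 hi=5; v=[8,8,8,8,8,8,10]

(0, 5)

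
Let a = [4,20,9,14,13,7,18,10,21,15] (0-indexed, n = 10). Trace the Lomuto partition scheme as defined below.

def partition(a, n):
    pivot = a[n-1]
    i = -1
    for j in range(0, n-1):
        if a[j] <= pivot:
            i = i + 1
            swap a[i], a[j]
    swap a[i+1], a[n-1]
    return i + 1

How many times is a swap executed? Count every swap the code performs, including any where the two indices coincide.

7

pivot=15, i=-1
j=0: 4≤15, i=0, swap(0,0) ⇒ [4,20,9,14,13,7,18,10,21,15]
j=1: 20>15, skip
j=2: 9≤15, i=1, swap(1,2) ⇒ [4,9,20,14,13,7,18,10,21,15]
j=3: 14≤15, i=2, swap(2,3) ⇒ [4,9,14,20,13,7,18,10,21,15]
j=4: 13≤15, i=3, swap(3,4) ⇒ [4,9,14,13,20,7,18,10,21,15]
j=5: 7≤15, i=4, swap(4,5) ⇒ [4,9,14,13,7,20,18,10,21,15]
j=6: 18>15, skip
j=7: 10≤15, i=5, swap(5,7) ⇒ [4,9,14,13,7,10,18,20,21,15]
j=8: 21>15, skip
swap(6,9) ⇒ [4,9,14,13,7,10,15,20,21,18]; return 6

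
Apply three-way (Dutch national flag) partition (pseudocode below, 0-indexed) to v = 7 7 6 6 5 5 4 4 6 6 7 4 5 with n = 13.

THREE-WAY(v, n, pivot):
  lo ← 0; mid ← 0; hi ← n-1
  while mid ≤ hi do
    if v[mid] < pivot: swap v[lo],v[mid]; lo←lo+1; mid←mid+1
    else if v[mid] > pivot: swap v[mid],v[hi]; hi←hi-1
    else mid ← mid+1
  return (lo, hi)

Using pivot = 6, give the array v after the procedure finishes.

5 4 5 5 4 4 6 6 6 6 7 7 7

pivot = 6; lo=0, mid=0, hi=12
v[mid]=7>6: swap v[0],v[12]; hi=11 → 5 7 6 6 5 5 4 4 6 6 7 4 7
v[mid]=5<6: swap v[0],v[0]; lo=1,mid=1 → 5 7 6 6 5 5 4 4 6 6 7 4 7
v[mid]=7>6: swap v[1],v[11]; hi=10 → 5 4 6 6 5 5 4 4 6 6 7 7 7
v[mid]=4<6: swap v[1],v[1]; lo=2,mid=2 → 5 4 6 6 5 5 4 4 6 6 7 7 7
v[mid]=6=6: mid=3
v[mid]=6=6: mid=4
v[mid]=5<6: swap v[2],v[4]; lo=3,mid=5 → 5 4 5 6 6 5 4 4 6 6 7 7 7
v[mid]=5<6: swap v[3],v[5]; lo=4,mid=6 → 5 4 5 5 6 6 4 4 6 6 7 7 7
v[mid]=4<6: swap v[4],v[6]; lo=5,mid=7 → 5 4 5 5 4 6 6 4 6 6 7 7 7
v[mid]=4<6: swap v[5],v[7]; lo=6,mid=8 → 5 4 5 5 4 4 6 6 6 6 7 7 7
v[mid]=6=6: mid=9
v[mid]=6=6: mid=10
v[mid]=7>6: swap v[10],v[10]; hi=9 → 5 4 5 5 4 4 6 6 6 6 7 7 7
end: lo=6, hi=9; v = 5 4 5 5 4 4 6 6 6 6 7 7 7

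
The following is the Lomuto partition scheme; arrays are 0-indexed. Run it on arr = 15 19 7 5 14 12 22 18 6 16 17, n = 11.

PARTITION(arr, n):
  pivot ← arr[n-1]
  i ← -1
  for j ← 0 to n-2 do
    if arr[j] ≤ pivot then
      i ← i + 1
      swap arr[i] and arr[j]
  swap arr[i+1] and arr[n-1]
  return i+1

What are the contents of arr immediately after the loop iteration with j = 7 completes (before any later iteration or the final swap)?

pivot=17, i=-1
j=0: 15≤17, i=0, swap(0,0) ⇒ 15 19 7 5 14 12 22 18 6 16 17
j=1: 19>17, skip
j=2: 7≤17, i=1, swap(1,2) ⇒ 15 7 19 5 14 12 22 18 6 16 17
j=3: 5≤17, i=2, swap(2,3) ⇒ 15 7 5 19 14 12 22 18 6 16 17
j=4: 14≤17, i=3, swap(3,4) ⇒ 15 7 5 14 19 12 22 18 6 16 17
j=5: 12≤17, i=4, swap(4,5) ⇒ 15 7 5 14 12 19 22 18 6 16 17
j=6: 22>17, skip
j=7: 18>17, skip
(after j=7) arr = 15 7 5 14 12 19 22 18 6 16 17

15 7 5 14 12 19 22 18 6 16 17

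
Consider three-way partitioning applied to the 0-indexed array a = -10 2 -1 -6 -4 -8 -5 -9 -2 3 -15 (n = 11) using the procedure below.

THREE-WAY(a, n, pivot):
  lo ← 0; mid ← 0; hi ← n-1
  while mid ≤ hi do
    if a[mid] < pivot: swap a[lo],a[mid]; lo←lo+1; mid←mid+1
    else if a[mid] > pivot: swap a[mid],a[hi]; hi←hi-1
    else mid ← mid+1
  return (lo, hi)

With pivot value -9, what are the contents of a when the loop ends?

-10 -15 -9 -4 -8 -5 -6 -2 3 -1 2

lo=0 mid=0 hi=10
-10<-9: swap(0,0), lo=1 mid=1 ⇒ -10 2 -1 -6 -4 -8 -5 -9 -2 3 -15
2>-9: swap(1,10), hi=9 ⇒ -10 -15 -1 -6 -4 -8 -5 -9 -2 3 2
-15<-9: swap(1,1), lo=2 mid=2 ⇒ -10 -15 -1 -6 -4 -8 -5 -9 -2 3 2
-1>-9: swap(2,9), hi=8 ⇒ -10 -15 3 -6 -4 -8 -5 -9 -2 -1 2
3>-9: swap(2,8), hi=7 ⇒ -10 -15 -2 -6 -4 -8 -5 -9 3 -1 2
-2>-9: swap(2,7), hi=6 ⇒ -10 -15 -9 -6 -4 -8 -5 -2 3 -1 2
-9=-9: mid=3
-6>-9: swap(3,6), hi=5 ⇒ -10 -15 -9 -5 -4 -8 -6 -2 3 -1 2
-5>-9: swap(3,5), hi=4 ⇒ -10 -15 -9 -8 -4 -5 -6 -2 3 -1 2
-8>-9: swap(3,4), hi=3 ⇒ -10 -15 -9 -4 -8 -5 -6 -2 3 -1 2
-4>-9: swap(3,3), hi=2 ⇒ -10 -15 -9 -4 -8 -5 -6 -2 3 -1 2
done. lo=2 hi=2; a=-10 -15 -9 -4 -8 -5 -6 -2 3 -1 2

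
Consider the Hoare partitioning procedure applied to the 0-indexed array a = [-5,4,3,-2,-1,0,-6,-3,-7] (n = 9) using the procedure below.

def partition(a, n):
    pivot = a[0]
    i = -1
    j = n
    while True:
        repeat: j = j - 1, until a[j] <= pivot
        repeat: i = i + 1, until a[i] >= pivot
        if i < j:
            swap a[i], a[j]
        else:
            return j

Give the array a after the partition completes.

pivot=-5
j stops at 8 (-7), i stops at 0 (-5); swap ⇒ [-7,4,3,-2,-1,0,-6,-3,-5]
j stops at 6 (-6), i stops at 1 (4); swap ⇒ [-7,-6,3,-2,-1,0,4,-3,-5]
j stops at 1, i stops at 2; i≥j ⇒ return 1. a=[-7,-6,3,-2,-1,0,4,-3,-5]

[-7,-6,3,-2,-1,0,4,-3,-5]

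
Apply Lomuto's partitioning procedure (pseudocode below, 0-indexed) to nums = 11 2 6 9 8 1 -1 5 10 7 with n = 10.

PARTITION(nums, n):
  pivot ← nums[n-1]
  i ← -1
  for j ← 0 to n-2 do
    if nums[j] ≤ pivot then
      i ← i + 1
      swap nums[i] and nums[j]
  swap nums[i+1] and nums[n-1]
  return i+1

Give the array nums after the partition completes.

2 6 1 -1 5 7 9 8 10 11

pivot = nums[9] = 7; i = -1
j=0: nums[0]=11 > 7 → no swap
j=1: nums[1]=2 ≤ 7 → i=0, swap nums[0],nums[1] → 2 11 6 9 8 1 -1 5 10 7
j=2: nums[2]=6 ≤ 7 → i=1, swap nums[1],nums[2] → 2 6 11 9 8 1 -1 5 10 7
j=3: nums[3]=9 > 7 → no swap
j=4: nums[4]=8 > 7 → no swap
j=5: nums[5]=1 ≤ 7 → i=2, swap nums[2],nums[5] → 2 6 1 9 8 11 -1 5 10 7
j=6: nums[6]=-1 ≤ 7 → i=3, swap nums[3],nums[6] → 2 6 1 -1 8 11 9 5 10 7
j=7: nums[7]=5 ≤ 7 → i=4, swap nums[4],nums[7] → 2 6 1 -1 5 11 9 8 10 7
j=8: nums[8]=10 > 7 → no swap
final swap nums[5],nums[9] → 2 6 1 -1 5 7 9 8 10 11; return 5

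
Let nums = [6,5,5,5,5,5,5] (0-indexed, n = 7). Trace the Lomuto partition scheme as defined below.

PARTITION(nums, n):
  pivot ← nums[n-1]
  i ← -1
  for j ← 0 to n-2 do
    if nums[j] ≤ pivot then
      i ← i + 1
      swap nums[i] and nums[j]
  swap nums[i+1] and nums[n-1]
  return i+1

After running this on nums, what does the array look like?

[5,5,5,5,5,5,6]

pivot = nums[6] = 5; i = -1
j=0: nums[0]=6 > 5 → no swap
j=1: nums[1]=5 ≤ 5 → i=0, swap nums[0],nums[1] → [5,6,5,5,5,5,5]
j=2: nums[2]=5 ≤ 5 → i=1, swap nums[1],nums[2] → [5,5,6,5,5,5,5]
j=3: nums[3]=5 ≤ 5 → i=2, swap nums[2],nums[3] → [5,5,5,6,5,5,5]
j=4: nums[4]=5 ≤ 5 → i=3, swap nums[3],nums[4] → [5,5,5,5,6,5,5]
j=5: nums[5]=5 ≤ 5 → i=4, swap nums[4],nums[5] → [5,5,5,5,5,6,5]
final swap nums[5],nums[6] → [5,5,5,5,5,5,6]; return 5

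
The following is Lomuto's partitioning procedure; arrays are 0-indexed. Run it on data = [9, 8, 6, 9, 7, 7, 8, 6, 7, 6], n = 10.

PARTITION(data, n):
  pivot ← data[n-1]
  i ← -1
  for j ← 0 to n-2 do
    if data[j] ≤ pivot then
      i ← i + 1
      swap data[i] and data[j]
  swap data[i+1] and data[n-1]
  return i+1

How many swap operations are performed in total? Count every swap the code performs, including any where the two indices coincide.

pivot=6, i=-1
j=0: 9>6, skip
j=1: 8>6, skip
j=2: 6≤6, i=0, swap(0,2) ⇒ [6, 8, 9, 9, 7, 7, 8, 6, 7, 6]
j=3: 9>6, skip
j=4: 7>6, skip
j=5: 7>6, skip
j=6: 8>6, skip
j=7: 6≤6, i=1, swap(1,7) ⇒ [6, 6, 9, 9, 7, 7, 8, 8, 7, 6]
j=8: 7>6, skip
swap(2,9) ⇒ [6, 6, 6, 9, 7, 7, 8, 8, 7, 9]; return 2

3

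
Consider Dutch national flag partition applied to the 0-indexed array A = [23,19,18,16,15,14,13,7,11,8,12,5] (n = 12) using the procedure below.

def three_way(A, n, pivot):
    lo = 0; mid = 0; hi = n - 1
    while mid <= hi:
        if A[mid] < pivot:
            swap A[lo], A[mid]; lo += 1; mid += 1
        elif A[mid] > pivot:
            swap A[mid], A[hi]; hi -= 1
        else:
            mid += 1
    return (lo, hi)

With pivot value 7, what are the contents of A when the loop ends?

[5,7,16,15,14,13,18,11,8,12,19,23]

pivot = 7; lo=0, mid=0, hi=11
A[mid]=23>7: swap A[0],A[11]; hi=10 → [5,19,18,16,15,14,13,7,11,8,12,23]
A[mid]=5<7: swap A[0],A[0]; lo=1,mid=1 → [5,19,18,16,15,14,13,7,11,8,12,23]
A[mid]=19>7: swap A[1],A[10]; hi=9 → [5,12,18,16,15,14,13,7,11,8,19,23]
A[mid]=12>7: swap A[1],A[9]; hi=8 → [5,8,18,16,15,14,13,7,11,12,19,23]
A[mid]=8>7: swap A[1],A[8]; hi=7 → [5,11,18,16,15,14,13,7,8,12,19,23]
A[mid]=11>7: swap A[1],A[7]; hi=6 → [5,7,18,16,15,14,13,11,8,12,19,23]
A[mid]=7=7: mid=2
A[mid]=18>7: swap A[2],A[6]; hi=5 → [5,7,13,16,15,14,18,11,8,12,19,23]
A[mid]=13>7: swap A[2],A[5]; hi=4 → [5,7,14,16,15,13,18,11,8,12,19,23]
A[mid]=14>7: swap A[2],A[4]; hi=3 → [5,7,15,16,14,13,18,11,8,12,19,23]
A[mid]=15>7: swap A[2],A[3]; hi=2 → [5,7,16,15,14,13,18,11,8,12,19,23]
A[mid]=16>7: swap A[2],A[2]; hi=1 → [5,7,16,15,14,13,18,11,8,12,19,23]
end: lo=1, hi=1; A = [5,7,16,15,14,13,18,11,8,12,19,23]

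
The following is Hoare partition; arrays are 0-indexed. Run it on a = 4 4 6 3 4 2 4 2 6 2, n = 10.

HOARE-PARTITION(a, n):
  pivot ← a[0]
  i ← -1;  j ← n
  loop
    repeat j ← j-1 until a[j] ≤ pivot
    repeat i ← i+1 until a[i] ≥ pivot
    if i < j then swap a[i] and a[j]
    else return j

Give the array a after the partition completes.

2 2 4 3 2 4 6 4 6 4

pivot=4
j stops at 9 (2), i stops at 0 (4); swap ⇒ 2 4 6 3 4 2 4 2 6 4
j stops at 7 (2), i stops at 1 (4); swap ⇒ 2 2 6 3 4 2 4 4 6 4
j stops at 6 (4), i stops at 2 (6); swap ⇒ 2 2 4 3 4 2 6 4 6 4
j stops at 5 (2), i stops at 4 (4); swap ⇒ 2 2 4 3 2 4 6 4 6 4
j stops at 4, i stops at 5; i≥j ⇒ return 4. a=2 2 4 3 2 4 6 4 6 4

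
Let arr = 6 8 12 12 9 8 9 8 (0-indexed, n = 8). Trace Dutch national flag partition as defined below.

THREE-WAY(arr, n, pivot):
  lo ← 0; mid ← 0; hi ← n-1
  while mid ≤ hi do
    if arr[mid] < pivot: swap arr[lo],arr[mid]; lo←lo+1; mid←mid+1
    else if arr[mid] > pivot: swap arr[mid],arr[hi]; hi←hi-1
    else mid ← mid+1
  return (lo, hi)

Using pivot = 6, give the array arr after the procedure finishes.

6 12 12 9 8 9 8 8

pivot = 6; lo=0, mid=0, hi=7
arr[mid]=6=6: mid=1
arr[mid]=8>6: swap arr[1],arr[7]; hi=6 → 6 8 12 12 9 8 9 8
arr[mid]=8>6: swap arr[1],arr[6]; hi=5 → 6 9 12 12 9 8 8 8
arr[mid]=9>6: swap arr[1],arr[5]; hi=4 → 6 8 12 12 9 9 8 8
arr[mid]=8>6: swap arr[1],arr[4]; hi=3 → 6 9 12 12 8 9 8 8
arr[mid]=9>6: swap arr[1],arr[3]; hi=2 → 6 12 12 9 8 9 8 8
arr[mid]=12>6: swap arr[1],arr[2]; hi=1 → 6 12 12 9 8 9 8 8
arr[mid]=12>6: swap arr[1],arr[1]; hi=0 → 6 12 12 9 8 9 8 8
end: lo=0, hi=0; arr = 6 12 12 9 8 9 8 8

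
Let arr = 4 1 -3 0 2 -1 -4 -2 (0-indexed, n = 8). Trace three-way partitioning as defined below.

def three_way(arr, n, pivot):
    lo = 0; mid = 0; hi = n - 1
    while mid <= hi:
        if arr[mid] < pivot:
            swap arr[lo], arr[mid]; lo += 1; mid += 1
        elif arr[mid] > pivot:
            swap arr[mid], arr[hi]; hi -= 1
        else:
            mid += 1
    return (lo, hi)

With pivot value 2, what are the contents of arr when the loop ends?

pivot = 2; lo=0, mid=0, hi=7
arr[mid]=4>2: swap arr[0],arr[7]; hi=6 → -2 1 -3 0 2 -1 -4 4
arr[mid]=-2<2: swap arr[0],arr[0]; lo=1,mid=1 → -2 1 -3 0 2 -1 -4 4
arr[mid]=1<2: swap arr[1],arr[1]; lo=2,mid=2 → -2 1 -3 0 2 -1 -4 4
arr[mid]=-3<2: swap arr[2],arr[2]; lo=3,mid=3 → -2 1 -3 0 2 -1 -4 4
arr[mid]=0<2: swap arr[3],arr[3]; lo=4,mid=4 → -2 1 -3 0 2 -1 -4 4
arr[mid]=2=2: mid=5
arr[mid]=-1<2: swap arr[4],arr[5]; lo=5,mid=6 → -2 1 -3 0 -1 2 -4 4
arr[mid]=-4<2: swap arr[5],arr[6]; lo=6,mid=7 → -2 1 -3 0 -1 -4 2 4
end: lo=6, hi=6; arr = -2 1 -3 0 -1 -4 2 4

-2 1 -3 0 -1 -4 2 4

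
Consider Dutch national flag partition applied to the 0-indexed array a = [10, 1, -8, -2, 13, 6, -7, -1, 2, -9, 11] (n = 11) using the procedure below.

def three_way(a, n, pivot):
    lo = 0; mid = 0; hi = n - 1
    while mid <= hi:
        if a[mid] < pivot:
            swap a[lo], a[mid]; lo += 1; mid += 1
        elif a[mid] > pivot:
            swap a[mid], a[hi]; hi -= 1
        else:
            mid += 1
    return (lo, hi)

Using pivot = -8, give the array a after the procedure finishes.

pivot = -8; lo=0, mid=0, hi=10
a[mid]=10>-8: swap a[0],a[10]; hi=9 → [11, 1, -8, -2, 13, 6, -7, -1, 2, -9, 10]
a[mid]=11>-8: swap a[0],a[9]; hi=8 → [-9, 1, -8, -2, 13, 6, -7, -1, 2, 11, 10]
a[mid]=-9<-8: swap a[0],a[0]; lo=1,mid=1 → [-9, 1, -8, -2, 13, 6, -7, -1, 2, 11, 10]
a[mid]=1>-8: swap a[1],a[8]; hi=7 → [-9, 2, -8, -2, 13, 6, -7, -1, 1, 11, 10]
a[mid]=2>-8: swap a[1],a[7]; hi=6 → [-9, -1, -8, -2, 13, 6, -7, 2, 1, 11, 10]
a[mid]=-1>-8: swap a[1],a[6]; hi=5 → [-9, -7, -8, -2, 13, 6, -1, 2, 1, 11, 10]
a[mid]=-7>-8: swap a[1],a[5]; hi=4 → [-9, 6, -8, -2, 13, -7, -1, 2, 1, 11, 10]
a[mid]=6>-8: swap a[1],a[4]; hi=3 → [-9, 13, -8, -2, 6, -7, -1, 2, 1, 11, 10]
a[mid]=13>-8: swap a[1],a[3]; hi=2 → [-9, -2, -8, 13, 6, -7, -1, 2, 1, 11, 10]
a[mid]=-2>-8: swap a[1],a[2]; hi=1 → [-9, -8, -2, 13, 6, -7, -1, 2, 1, 11, 10]
a[mid]=-8=-8: mid=2
end: lo=1, hi=1; a = [-9, -8, -2, 13, 6, -7, -1, 2, 1, 11, 10]

[-9, -8, -2, 13, 6, -7, -1, 2, 1, 11, 10]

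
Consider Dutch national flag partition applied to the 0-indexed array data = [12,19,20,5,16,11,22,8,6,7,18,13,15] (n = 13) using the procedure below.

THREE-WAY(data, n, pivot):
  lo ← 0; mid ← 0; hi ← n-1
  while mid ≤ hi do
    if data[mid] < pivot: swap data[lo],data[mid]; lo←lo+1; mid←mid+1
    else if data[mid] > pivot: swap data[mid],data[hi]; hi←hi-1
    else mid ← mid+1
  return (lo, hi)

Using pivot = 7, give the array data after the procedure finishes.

pivot = 7; lo=0, mid=0, hi=12
data[mid]=12>7: swap data[0],data[12]; hi=11 → [15,19,20,5,16,11,22,8,6,7,18,13,12]
data[mid]=15>7: swap data[0],data[11]; hi=10 → [13,19,20,5,16,11,22,8,6,7,18,15,12]
data[mid]=13>7: swap data[0],data[10]; hi=9 → [18,19,20,5,16,11,22,8,6,7,13,15,12]
data[mid]=18>7: swap data[0],data[9]; hi=8 → [7,19,20,5,16,11,22,8,6,18,13,15,12]
data[mid]=7=7: mid=1
data[mid]=19>7: swap data[1],data[8]; hi=7 → [7,6,20,5,16,11,22,8,19,18,13,15,12]
data[mid]=6<7: swap data[0],data[1]; lo=1,mid=2 → [6,7,20,5,16,11,22,8,19,18,13,15,12]
data[mid]=20>7: swap data[2],data[7]; hi=6 → [6,7,8,5,16,11,22,20,19,18,13,15,12]
data[mid]=8>7: swap data[2],data[6]; hi=5 → [6,7,22,5,16,11,8,20,19,18,13,15,12]
data[mid]=22>7: swap data[2],data[5]; hi=4 → [6,7,11,5,16,22,8,20,19,18,13,15,12]
data[mid]=11>7: swap data[2],data[4]; hi=3 → [6,7,16,5,11,22,8,20,19,18,13,15,12]
data[mid]=16>7: swap data[2],data[3]; hi=2 → [6,7,5,16,11,22,8,20,19,18,13,15,12]
data[mid]=5<7: swap data[1],data[2]; lo=2,mid=3 → [6,5,7,16,11,22,8,20,19,18,13,15,12]
end: lo=2, hi=2; data = [6,5,7,16,11,22,8,20,19,18,13,15,12]

[6,5,7,16,11,22,8,20,19,18,13,15,12]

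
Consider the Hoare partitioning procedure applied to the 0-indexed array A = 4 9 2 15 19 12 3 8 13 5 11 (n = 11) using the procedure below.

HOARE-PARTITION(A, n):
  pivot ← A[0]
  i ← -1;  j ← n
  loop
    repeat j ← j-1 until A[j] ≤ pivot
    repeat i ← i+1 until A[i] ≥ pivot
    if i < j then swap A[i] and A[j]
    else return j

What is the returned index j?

1

pivot=4
j stops at 6 (3), i stops at 0 (4); swap ⇒ 3 9 2 15 19 12 4 8 13 5 11
j stops at 2 (2), i stops at 1 (9); swap ⇒ 3 2 9 15 19 12 4 8 13 5 11
j stops at 1, i stops at 2; i≥j ⇒ return 1. A=3 2 9 15 19 12 4 8 13 5 11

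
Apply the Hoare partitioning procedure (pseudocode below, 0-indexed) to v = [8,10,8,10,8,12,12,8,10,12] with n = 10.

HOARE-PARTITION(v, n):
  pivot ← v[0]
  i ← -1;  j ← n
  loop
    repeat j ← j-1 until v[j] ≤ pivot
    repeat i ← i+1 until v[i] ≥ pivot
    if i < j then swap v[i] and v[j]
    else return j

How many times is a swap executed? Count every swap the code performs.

2

pivot=8
j stops at 7 (8), i stops at 0 (8); swap ⇒ [8,10,8,10,8,12,12,8,10,12]
j stops at 4 (8), i stops at 1 (10); swap ⇒ [8,8,8,10,10,12,12,8,10,12]
j stops at 2, i stops at 2; i≥j ⇒ return 2. v=[8,8,8,10,10,12,12,8,10,12]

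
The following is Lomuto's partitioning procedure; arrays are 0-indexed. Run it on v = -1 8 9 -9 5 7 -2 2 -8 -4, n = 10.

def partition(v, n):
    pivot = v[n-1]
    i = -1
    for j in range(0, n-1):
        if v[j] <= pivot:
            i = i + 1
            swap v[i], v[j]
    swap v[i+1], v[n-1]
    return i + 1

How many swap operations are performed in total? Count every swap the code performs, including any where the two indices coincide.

pivot=-4, i=-1
j=0: -1>-4, skip
j=1: 8>-4, skip
j=2: 9>-4, skip
j=3: -9≤-4, i=0, swap(0,3) ⇒ -9 8 9 -1 5 7 -2 2 -8 -4
j=4: 5>-4, skip
j=5: 7>-4, skip
j=6: -2>-4, skip
j=7: 2>-4, skip
j=8: -8≤-4, i=1, swap(1,8) ⇒ -9 -8 9 -1 5 7 -2 2 8 -4
swap(2,9) ⇒ -9 -8 -4 -1 5 7 -2 2 8 9; return 2

3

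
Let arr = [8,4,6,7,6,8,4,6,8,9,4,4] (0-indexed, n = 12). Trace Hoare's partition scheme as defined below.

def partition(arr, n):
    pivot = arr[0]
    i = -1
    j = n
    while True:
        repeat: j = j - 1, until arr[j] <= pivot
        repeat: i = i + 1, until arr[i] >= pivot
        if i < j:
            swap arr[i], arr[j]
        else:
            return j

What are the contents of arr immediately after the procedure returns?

pivot=8
j stops at 11 (4), i stops at 0 (8); swap ⇒ [4,4,6,7,6,8,4,6,8,9,4,8]
j stops at 10 (4), i stops at 5 (8); swap ⇒ [4,4,6,7,6,4,4,6,8,9,8,8]
j stops at 8, i stops at 8; i≥j ⇒ return 8. arr=[4,4,6,7,6,4,4,6,8,9,8,8]

[4,4,6,7,6,4,4,6,8,9,8,8]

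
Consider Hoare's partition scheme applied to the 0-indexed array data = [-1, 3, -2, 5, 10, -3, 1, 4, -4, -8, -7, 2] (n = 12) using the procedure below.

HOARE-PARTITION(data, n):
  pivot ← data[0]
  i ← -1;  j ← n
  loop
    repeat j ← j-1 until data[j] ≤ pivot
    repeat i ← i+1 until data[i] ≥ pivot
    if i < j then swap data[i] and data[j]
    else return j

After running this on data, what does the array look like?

[-7, -8, -2, -4, -3, 10, 1, 4, 5, 3, -1, 2]

pivot = data[0] = -1; i = -1, j = 12
j→10 (data[10]=-7≤-1), i→0 (data[0]=-1≥-1); i<j, swap → [-7, 3, -2, 5, 10, -3, 1, 4, -4, -8, -1, 2]
j→9 (data[9]=-8≤-1), i→1 (data[1]=3≥-1); i<j, swap → [-7, -8, -2, 5, 10, -3, 1, 4, -4, 3, -1, 2]
j→8 (data[8]=-4≤-1), i→3 (data[3]=5≥-1); i<j, swap → [-7, -8, -2, -4, 10, -3, 1, 4, 5, 3, -1, 2]
j→5 (data[5]=-3≤-1), i→4 (data[4]=10≥-1); i<j, swap → [-7, -8, -2, -4, -3, 10, 1, 4, 5, 3, -1, 2]
j→4, i→5; i≥j, return j=4. data = [-7, -8, -2, -4, -3, 10, 1, 4, 5, 3, -1, 2]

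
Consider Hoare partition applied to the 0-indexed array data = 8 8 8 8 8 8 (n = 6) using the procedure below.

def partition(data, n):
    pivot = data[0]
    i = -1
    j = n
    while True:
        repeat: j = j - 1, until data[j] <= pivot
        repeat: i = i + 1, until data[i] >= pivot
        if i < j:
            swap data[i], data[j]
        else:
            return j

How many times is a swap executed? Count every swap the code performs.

pivot = data[0] = 8; i = -1, j = 6
j→5 (data[5]=8≤8), i→0 (data[0]=8≥8); i<j, swap → 8 8 8 8 8 8
j→4 (data[4]=8≤8), i→1 (data[1]=8≥8); i<j, swap → 8 8 8 8 8 8
j→3 (data[3]=8≤8), i→2 (data[2]=8≥8); i<j, swap → 8 8 8 8 8 8
j→2, i→3; i≥j, return j=2. data = 8 8 8 8 8 8

3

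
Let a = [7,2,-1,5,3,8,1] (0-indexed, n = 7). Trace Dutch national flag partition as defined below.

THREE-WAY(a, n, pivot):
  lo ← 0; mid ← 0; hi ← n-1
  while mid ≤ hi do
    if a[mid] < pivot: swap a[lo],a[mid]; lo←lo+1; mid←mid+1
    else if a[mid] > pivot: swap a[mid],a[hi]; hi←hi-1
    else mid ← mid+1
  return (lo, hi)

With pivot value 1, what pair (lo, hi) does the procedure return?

pivot = 1; lo=0, mid=0, hi=6
a[mid]=7>1: swap a[0],a[6]; hi=5 → [1,2,-1,5,3,8,7]
a[mid]=1=1: mid=1
a[mid]=2>1: swap a[1],a[5]; hi=4 → [1,8,-1,5,3,2,7]
a[mid]=8>1: swap a[1],a[4]; hi=3 → [1,3,-1,5,8,2,7]
a[mid]=3>1: swap a[1],a[3]; hi=2 → [1,5,-1,3,8,2,7]
a[mid]=5>1: swap a[1],a[2]; hi=1 → [1,-1,5,3,8,2,7]
a[mid]=-1<1: swap a[0],a[1]; lo=1,mid=2 → [-1,1,5,3,8,2,7]
end: lo=1, hi=1; a = [-1,1,5,3,8,2,7]

(1, 1)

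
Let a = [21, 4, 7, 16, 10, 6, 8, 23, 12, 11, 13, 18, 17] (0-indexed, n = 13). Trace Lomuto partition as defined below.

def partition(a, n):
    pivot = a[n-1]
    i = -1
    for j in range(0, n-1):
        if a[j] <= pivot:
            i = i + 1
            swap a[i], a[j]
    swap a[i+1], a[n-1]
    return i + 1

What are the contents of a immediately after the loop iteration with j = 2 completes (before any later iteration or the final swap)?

[4, 7, 21, 16, 10, 6, 8, 23, 12, 11, 13, 18, 17]

pivot = a[12] = 17; i = -1
j=0: a[0]=21 > 17 → no swap
j=1: a[1]=4 ≤ 17 → i=0, swap a[0],a[1] → [4, 21, 7, 16, 10, 6, 8, 23, 12, 11, 13, 18, 17]
j=2: a[2]=7 ≤ 17 → i=1, swap a[1],a[2] → [4, 7, 21, 16, 10, 6, 8, 23, 12, 11, 13, 18, 17]
(after j=2) a = [4, 7, 21, 16, 10, 6, 8, 23, 12, 11, 13, 18, 17]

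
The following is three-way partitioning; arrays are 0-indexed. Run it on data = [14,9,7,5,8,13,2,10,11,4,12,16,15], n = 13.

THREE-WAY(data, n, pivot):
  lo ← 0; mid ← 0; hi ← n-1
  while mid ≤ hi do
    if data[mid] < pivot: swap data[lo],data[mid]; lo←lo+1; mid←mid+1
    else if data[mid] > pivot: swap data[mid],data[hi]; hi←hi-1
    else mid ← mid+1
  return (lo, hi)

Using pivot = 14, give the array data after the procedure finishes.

[9,7,5,8,13,2,10,11,4,12,14,15,16]

pivot = 14; lo=0, mid=0, hi=12
data[mid]=14=14: mid=1
data[mid]=9<14: swap data[0],data[1]; lo=1,mid=2 → [9,14,7,5,8,13,2,10,11,4,12,16,15]
data[mid]=7<14: swap data[1],data[2]; lo=2,mid=3 → [9,7,14,5,8,13,2,10,11,4,12,16,15]
data[mid]=5<14: swap data[2],data[3]; lo=3,mid=4 → [9,7,5,14,8,13,2,10,11,4,12,16,15]
data[mid]=8<14: swap data[3],data[4]; lo=4,mid=5 → [9,7,5,8,14,13,2,10,11,4,12,16,15]
data[mid]=13<14: swap data[4],data[5]; lo=5,mid=6 → [9,7,5,8,13,14,2,10,11,4,12,16,15]
data[mid]=2<14: swap data[5],data[6]; lo=6,mid=7 → [9,7,5,8,13,2,14,10,11,4,12,16,15]
data[mid]=10<14: swap data[6],data[7]; lo=7,mid=8 → [9,7,5,8,13,2,10,14,11,4,12,16,15]
data[mid]=11<14: swap data[7],data[8]; lo=8,mid=9 → [9,7,5,8,13,2,10,11,14,4,12,16,15]
data[mid]=4<14: swap data[8],data[9]; lo=9,mid=10 → [9,7,5,8,13,2,10,11,4,14,12,16,15]
data[mid]=12<14: swap data[9],data[10]; lo=10,mid=11 → [9,7,5,8,13,2,10,11,4,12,14,16,15]
data[mid]=16>14: swap data[11],data[12]; hi=11 → [9,7,5,8,13,2,10,11,4,12,14,15,16]
data[mid]=15>14: swap data[11],data[11]; hi=10 → [9,7,5,8,13,2,10,11,4,12,14,15,16]
end: lo=10, hi=10; data = [9,7,5,8,13,2,10,11,4,12,14,15,16]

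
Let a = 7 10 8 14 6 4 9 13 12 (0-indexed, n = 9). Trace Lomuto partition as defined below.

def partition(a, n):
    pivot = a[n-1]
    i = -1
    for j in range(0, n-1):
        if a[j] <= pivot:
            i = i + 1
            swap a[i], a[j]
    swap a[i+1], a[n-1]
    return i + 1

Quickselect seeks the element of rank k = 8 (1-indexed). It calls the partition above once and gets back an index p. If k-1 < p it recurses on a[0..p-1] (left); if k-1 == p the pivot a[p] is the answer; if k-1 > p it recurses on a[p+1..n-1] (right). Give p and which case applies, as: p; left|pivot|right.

pivot = a[8] = 12; i = -1
j=0: a[0]=7 ≤ 12 → i=0, swap a[0],a[0] (no change) → 7 10 8 14 6 4 9 13 12
j=1: a[1]=10 ≤ 12 → i=1, swap a[1],a[1] (no change) → 7 10 8 14 6 4 9 13 12
j=2: a[2]=8 ≤ 12 → i=2, swap a[2],a[2] (no change) → 7 10 8 14 6 4 9 13 12
j=3: a[3]=14 > 12 → no swap
j=4: a[4]=6 ≤ 12 → i=3, swap a[3],a[4] → 7 10 8 6 14 4 9 13 12
j=5: a[5]=4 ≤ 12 → i=4, swap a[4],a[5] → 7 10 8 6 4 14 9 13 12
j=6: a[6]=9 ≤ 12 → i=5, swap a[5],a[6] → 7 10 8 6 4 9 14 13 12
j=7: a[7]=13 > 12 → no swap
final swap a[6],a[8] → 7 10 8 6 4 9 12 13 14; return 6
p = 6; k-1 = 7 > 6 ⇒ right

6; right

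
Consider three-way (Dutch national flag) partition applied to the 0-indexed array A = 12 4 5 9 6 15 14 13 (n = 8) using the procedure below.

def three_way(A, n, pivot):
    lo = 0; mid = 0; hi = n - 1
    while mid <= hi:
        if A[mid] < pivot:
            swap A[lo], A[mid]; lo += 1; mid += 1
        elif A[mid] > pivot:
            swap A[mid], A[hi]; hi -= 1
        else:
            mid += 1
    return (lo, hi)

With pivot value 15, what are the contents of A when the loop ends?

pivot = 15; lo=0, mid=0, hi=7
A[mid]=12<15: swap A[0],A[0]; lo=1,mid=1 → 12 4 5 9 6 15 14 13
A[mid]=4<15: swap A[1],A[1]; lo=2,mid=2 → 12 4 5 9 6 15 14 13
A[mid]=5<15: swap A[2],A[2]; lo=3,mid=3 → 12 4 5 9 6 15 14 13
A[mid]=9<15: swap A[3],A[3]; lo=4,mid=4 → 12 4 5 9 6 15 14 13
A[mid]=6<15: swap A[4],A[4]; lo=5,mid=5 → 12 4 5 9 6 15 14 13
A[mid]=15=15: mid=6
A[mid]=14<15: swap A[5],A[6]; lo=6,mid=7 → 12 4 5 9 6 14 15 13
A[mid]=13<15: swap A[6],A[7]; lo=7,mid=8 → 12 4 5 9 6 14 13 15
end: lo=7, hi=7; A = 12 4 5 9 6 14 13 15

12 4 5 9 6 14 13 15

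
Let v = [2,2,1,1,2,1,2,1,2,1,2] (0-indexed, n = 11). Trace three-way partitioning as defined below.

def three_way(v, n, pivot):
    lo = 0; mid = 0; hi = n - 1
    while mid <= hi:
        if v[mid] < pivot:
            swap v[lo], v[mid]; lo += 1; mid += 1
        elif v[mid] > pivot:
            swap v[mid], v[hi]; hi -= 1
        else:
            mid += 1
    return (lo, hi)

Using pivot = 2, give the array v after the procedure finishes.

[1,1,1,1,1,2,2,2,2,2,2]

pivot = 2; lo=0, mid=0, hi=10
v[mid]=2=2: mid=1
v[mid]=2=2: mid=2
v[mid]=1<2: swap v[0],v[2]; lo=1,mid=3 → [1,2,2,1,2,1,2,1,2,1,2]
v[mid]=1<2: swap v[1],v[3]; lo=2,mid=4 → [1,1,2,2,2,1,2,1,2,1,2]
v[mid]=2=2: mid=5
v[mid]=1<2: swap v[2],v[5]; lo=3,mid=6 → [1,1,1,2,2,2,2,1,2,1,2]
v[mid]=2=2: mid=7
v[mid]=1<2: swap v[3],v[7]; lo=4,mid=8 → [1,1,1,1,2,2,2,2,2,1,2]
v[mid]=2=2: mid=9
v[mid]=1<2: swap v[4],v[9]; lo=5,mid=10 → [1,1,1,1,1,2,2,2,2,2,2]
v[mid]=2=2: mid=11
end: lo=5, hi=10; v = [1,1,1,1,1,2,2,2,2,2,2]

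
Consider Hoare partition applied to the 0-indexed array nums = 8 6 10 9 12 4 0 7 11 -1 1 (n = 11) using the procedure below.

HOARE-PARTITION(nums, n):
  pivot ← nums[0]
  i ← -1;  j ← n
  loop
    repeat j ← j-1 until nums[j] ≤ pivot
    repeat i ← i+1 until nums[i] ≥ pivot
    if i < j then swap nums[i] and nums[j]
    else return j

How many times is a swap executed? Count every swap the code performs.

pivot=8
j stops at 10 (1), i stops at 0 (8); swap ⇒ 1 6 10 9 12 4 0 7 11 -1 8
j stops at 9 (-1), i stops at 2 (10); swap ⇒ 1 6 -1 9 12 4 0 7 11 10 8
j stops at 7 (7), i stops at 3 (9); swap ⇒ 1 6 -1 7 12 4 0 9 11 10 8
j stops at 6 (0), i stops at 4 (12); swap ⇒ 1 6 -1 7 0 4 12 9 11 10 8
j stops at 5, i stops at 6; i≥j ⇒ return 5. nums=1 6 -1 7 0 4 12 9 11 10 8

4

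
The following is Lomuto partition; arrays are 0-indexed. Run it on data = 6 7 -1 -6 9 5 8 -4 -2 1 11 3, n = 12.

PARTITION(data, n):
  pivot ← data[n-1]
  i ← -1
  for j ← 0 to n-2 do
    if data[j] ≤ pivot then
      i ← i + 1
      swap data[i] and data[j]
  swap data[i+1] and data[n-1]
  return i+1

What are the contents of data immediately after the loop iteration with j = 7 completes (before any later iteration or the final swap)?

-1 -6 -4 7 9 5 8 6 -2 1 11 3

pivot=3, i=-1
j=0: 6>3, skip
j=1: 7>3, skip
j=2: -1≤3, i=0, swap(0,2) ⇒ -1 7 6 -6 9 5 8 -4 -2 1 11 3
j=3: -6≤3, i=1, swap(1,3) ⇒ -1 -6 6 7 9 5 8 -4 -2 1 11 3
j=4: 9>3, skip
j=5: 5>3, skip
j=6: 8>3, skip
j=7: -4≤3, i=2, swap(2,7) ⇒ -1 -6 -4 7 9 5 8 6 -2 1 11 3
(after j=7) data = -1 -6 -4 7 9 5 8 6 -2 1 11 3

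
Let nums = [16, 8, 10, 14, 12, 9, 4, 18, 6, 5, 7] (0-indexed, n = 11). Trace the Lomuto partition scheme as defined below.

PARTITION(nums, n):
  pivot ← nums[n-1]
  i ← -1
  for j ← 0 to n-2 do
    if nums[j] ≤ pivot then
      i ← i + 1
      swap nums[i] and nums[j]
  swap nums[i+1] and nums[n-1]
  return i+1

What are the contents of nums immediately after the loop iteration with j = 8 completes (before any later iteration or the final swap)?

pivot = nums[10] = 7; i = -1
j=0: nums[0]=16 > 7 → no swap
j=1: nums[1]=8 > 7 → no swap
j=2: nums[2]=10 > 7 → no swap
j=3: nums[3]=14 > 7 → no swap
j=4: nums[4]=12 > 7 → no swap
j=5: nums[5]=9 > 7 → no swap
j=6: nums[6]=4 ≤ 7 → i=0, swap nums[0],nums[6] → [4, 8, 10, 14, 12, 9, 16, 18, 6, 5, 7]
j=7: nums[7]=18 > 7 → no swap
j=8: nums[8]=6 ≤ 7 → i=1, swap nums[1],nums[8] → [4, 6, 10, 14, 12, 9, 16, 18, 8, 5, 7]
(after j=8) nums = [4, 6, 10, 14, 12, 9, 16, 18, 8, 5, 7]

[4, 6, 10, 14, 12, 9, 16, 18, 8, 5, 7]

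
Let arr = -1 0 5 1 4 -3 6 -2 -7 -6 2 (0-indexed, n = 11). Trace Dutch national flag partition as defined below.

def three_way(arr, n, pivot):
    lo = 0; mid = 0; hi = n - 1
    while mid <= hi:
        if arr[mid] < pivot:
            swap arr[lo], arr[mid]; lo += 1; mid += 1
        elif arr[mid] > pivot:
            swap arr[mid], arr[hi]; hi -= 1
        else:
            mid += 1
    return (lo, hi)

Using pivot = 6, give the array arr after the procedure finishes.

-1 0 5 1 4 -3 -2 -7 -6 2 6

lo=0 mid=0 hi=10
-1<6: swap(0,0), lo=1 mid=1 ⇒ -1 0 5 1 4 -3 6 -2 -7 -6 2
0<6: swap(1,1), lo=2 mid=2 ⇒ -1 0 5 1 4 -3 6 -2 -7 -6 2
5<6: swap(2,2), lo=3 mid=3 ⇒ -1 0 5 1 4 -3 6 -2 -7 -6 2
1<6: swap(3,3), lo=4 mid=4 ⇒ -1 0 5 1 4 -3 6 -2 -7 -6 2
4<6: swap(4,4), lo=5 mid=5 ⇒ -1 0 5 1 4 -3 6 -2 -7 -6 2
-3<6: swap(5,5), lo=6 mid=6 ⇒ -1 0 5 1 4 -3 6 -2 -7 -6 2
6=6: mid=7
-2<6: swap(6,7), lo=7 mid=8 ⇒ -1 0 5 1 4 -3 -2 6 -7 -6 2
-7<6: swap(7,8), lo=8 mid=9 ⇒ -1 0 5 1 4 -3 -2 -7 6 -6 2
-6<6: swap(8,9), lo=9 mid=10 ⇒ -1 0 5 1 4 -3 -2 -7 -6 6 2
2<6: swap(9,10), lo=10 mid=11 ⇒ -1 0 5 1 4 -3 -2 -7 -6 2 6
done. lo=10 hi=10; arr=-1 0 5 1 4 -3 -2 -7 -6 2 6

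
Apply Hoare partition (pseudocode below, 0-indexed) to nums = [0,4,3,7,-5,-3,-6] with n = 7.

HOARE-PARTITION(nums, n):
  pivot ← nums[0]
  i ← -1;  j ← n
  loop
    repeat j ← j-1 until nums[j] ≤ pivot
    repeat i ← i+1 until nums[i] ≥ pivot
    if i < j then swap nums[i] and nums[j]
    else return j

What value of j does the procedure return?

2

pivot = nums[0] = 0; i = -1, j = 7
j→6 (nums[6]=-6≤0), i→0 (nums[0]=0≥0); i<j, swap → [-6,4,3,7,-5,-3,0]
j→5 (nums[5]=-3≤0), i→1 (nums[1]=4≥0); i<j, swap → [-6,-3,3,7,-5,4,0]
j→4 (nums[4]=-5≤0), i→2 (nums[2]=3≥0); i<j, swap → [-6,-3,-5,7,3,4,0]
j→2, i→3; i≥j, return j=2. nums = [-6,-3,-5,7,3,4,0]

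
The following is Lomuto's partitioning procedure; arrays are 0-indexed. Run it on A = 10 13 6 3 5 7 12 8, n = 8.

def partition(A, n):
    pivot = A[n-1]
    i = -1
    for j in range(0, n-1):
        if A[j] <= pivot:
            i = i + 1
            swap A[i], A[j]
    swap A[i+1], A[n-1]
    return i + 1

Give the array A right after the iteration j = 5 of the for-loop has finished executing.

pivot = A[7] = 8; i = -1
j=0: A[0]=10 > 8 → no swap
j=1: A[1]=13 > 8 → no swap
j=2: A[2]=6 ≤ 8 → i=0, swap A[0],A[2] → 6 13 10 3 5 7 12 8
j=3: A[3]=3 ≤ 8 → i=1, swap A[1],A[3] → 6 3 10 13 5 7 12 8
j=4: A[4]=5 ≤ 8 → i=2, swap A[2],A[4] → 6 3 5 13 10 7 12 8
j=5: A[5]=7 ≤ 8 → i=3, swap A[3],A[5] → 6 3 5 7 10 13 12 8
(after j=5) A = 6 3 5 7 10 13 12 8

6 3 5 7 10 13 12 8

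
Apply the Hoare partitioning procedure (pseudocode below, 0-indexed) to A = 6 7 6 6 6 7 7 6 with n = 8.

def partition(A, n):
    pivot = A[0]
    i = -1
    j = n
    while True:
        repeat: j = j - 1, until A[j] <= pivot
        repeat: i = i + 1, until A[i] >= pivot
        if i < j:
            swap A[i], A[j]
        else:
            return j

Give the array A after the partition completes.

pivot=6
j stops at 7 (6), i stops at 0 (6); swap ⇒ 6 7 6 6 6 7 7 6
j stops at 4 (6), i stops at 1 (7); swap ⇒ 6 6 6 6 7 7 7 6
j stops at 3 (6), i stops at 2 (6); swap ⇒ 6 6 6 6 7 7 7 6
j stops at 2, i stops at 3; i≥j ⇒ return 2. A=6 6 6 6 7 7 7 6

6 6 6 6 7 7 7 6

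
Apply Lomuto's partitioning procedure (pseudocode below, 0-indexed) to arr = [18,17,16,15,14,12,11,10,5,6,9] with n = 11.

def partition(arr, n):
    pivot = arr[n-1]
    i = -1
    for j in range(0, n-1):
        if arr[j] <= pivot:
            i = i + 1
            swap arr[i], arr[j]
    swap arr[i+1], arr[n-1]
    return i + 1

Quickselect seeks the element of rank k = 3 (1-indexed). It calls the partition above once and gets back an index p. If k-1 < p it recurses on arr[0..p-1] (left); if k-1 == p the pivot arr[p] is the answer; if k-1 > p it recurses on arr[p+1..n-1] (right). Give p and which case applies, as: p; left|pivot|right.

2; pivot

pivot = arr[10] = 9; i = -1
j=0: arr[0]=18 > 9 → no swap
j=1: arr[1]=17 > 9 → no swap
j=2: arr[2]=16 > 9 → no swap
j=3: arr[3]=15 > 9 → no swap
j=4: arr[4]=14 > 9 → no swap
j=5: arr[5]=12 > 9 → no swap
j=6: arr[6]=11 > 9 → no swap
j=7: arr[7]=10 > 9 → no swap
j=8: arr[8]=5 ≤ 9 → i=0, swap arr[0],arr[8] → [5,17,16,15,14,12,11,10,18,6,9]
j=9: arr[9]=6 ≤ 9 → i=1, swap arr[1],arr[9] → [5,6,16,15,14,12,11,10,18,17,9]
final swap arr[2],arr[10] → [5,6,9,15,14,12,11,10,18,17,16]; return 2
p = 2; k-1 = 2 == 2 ⇒ pivot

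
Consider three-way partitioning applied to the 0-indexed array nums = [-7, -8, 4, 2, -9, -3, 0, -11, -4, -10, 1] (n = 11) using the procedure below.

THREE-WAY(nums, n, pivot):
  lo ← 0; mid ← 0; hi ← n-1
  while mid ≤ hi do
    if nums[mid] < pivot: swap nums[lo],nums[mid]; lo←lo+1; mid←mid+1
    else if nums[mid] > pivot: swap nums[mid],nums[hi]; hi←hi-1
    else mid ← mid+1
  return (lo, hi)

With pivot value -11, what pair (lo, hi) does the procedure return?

(0, 0)

lo=0 mid=0 hi=10
-7>-11: swap(0,10), hi=9 ⇒ [1, -8, 4, 2, -9, -3, 0, -11, -4, -10, -7]
1>-11: swap(0,9), hi=8 ⇒ [-10, -8, 4, 2, -9, -3, 0, -11, -4, 1, -7]
-10>-11: swap(0,8), hi=7 ⇒ [-4, -8, 4, 2, -9, -3, 0, -11, -10, 1, -7]
-4>-11: swap(0,7), hi=6 ⇒ [-11, -8, 4, 2, -9, -3, 0, -4, -10, 1, -7]
-11=-11: mid=1
-8>-11: swap(1,6), hi=5 ⇒ [-11, 0, 4, 2, -9, -3, -8, -4, -10, 1, -7]
0>-11: swap(1,5), hi=4 ⇒ [-11, -3, 4, 2, -9, 0, -8, -4, -10, 1, -7]
-3>-11: swap(1,4), hi=3 ⇒ [-11, -9, 4, 2, -3, 0, -8, -4, -10, 1, -7]
-9>-11: swap(1,3), hi=2 ⇒ [-11, 2, 4, -9, -3, 0, -8, -4, -10, 1, -7]
2>-11: swap(1,2), hi=1 ⇒ [-11, 4, 2, -9, -3, 0, -8, -4, -10, 1, -7]
4>-11: swap(1,1), hi=0 ⇒ [-11, 4, 2, -9, -3, 0, -8, -4, -10, 1, -7]
done. lo=0 hi=0; nums=[-11, 4, 2, -9, -3, 0, -8, -4, -10, 1, -7]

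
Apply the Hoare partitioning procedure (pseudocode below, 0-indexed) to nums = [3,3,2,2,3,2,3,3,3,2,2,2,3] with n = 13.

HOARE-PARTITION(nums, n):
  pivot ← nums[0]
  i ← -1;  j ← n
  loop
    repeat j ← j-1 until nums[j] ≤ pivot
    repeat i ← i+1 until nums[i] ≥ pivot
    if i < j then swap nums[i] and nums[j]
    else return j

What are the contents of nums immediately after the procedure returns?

[3,2,2,2,2,2,2,3,3,3,3,3,3]

pivot = nums[0] = 3; i = -1, j = 13
j→12 (nums[12]=3≤3), i→0 (nums[0]=3≥3); i<j, swap → [3,3,2,2,3,2,3,3,3,2,2,2,3]
j→11 (nums[11]=2≤3), i→1 (nums[1]=3≥3); i<j, swap → [3,2,2,2,3,2,3,3,3,2,2,3,3]
j→10 (nums[10]=2≤3), i→4 (nums[4]=3≥3); i<j, swap → [3,2,2,2,2,2,3,3,3,2,3,3,3]
j→9 (nums[9]=2≤3), i→6 (nums[6]=3≥3); i<j, swap → [3,2,2,2,2,2,2,3,3,3,3,3,3]
j→8 (nums[8]=3≤3), i→7 (nums[7]=3≥3); i<j, swap → [3,2,2,2,2,2,2,3,3,3,3,3,3]
j→7, i→8; i≥j, return j=7. nums = [3,2,2,2,2,2,2,3,3,3,3,3,3]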